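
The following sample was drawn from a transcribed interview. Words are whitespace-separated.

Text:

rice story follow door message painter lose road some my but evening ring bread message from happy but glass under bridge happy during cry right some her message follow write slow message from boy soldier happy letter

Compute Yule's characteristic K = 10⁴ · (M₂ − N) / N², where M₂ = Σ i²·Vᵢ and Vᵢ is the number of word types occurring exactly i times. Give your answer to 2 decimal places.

Frequencies: message:4, happy:3, follow:2, some:2, but:2, from:2, rice:1, story:1, door:1, painter:1, lose:1, road:1, my:1, evening:1, ring:1, bread:1, glass:1, under:1, bridge:1, during:1, … (8 more, each freq 1)
N = 37. Frequency spectrum: V_1=22, V_2=4, V_3=1, V_4=1
M₂ = 1²·22 + 2²·4 + 3²·1 + 4²·1 = 63
K = 10000 × (63 − 37) / 37² = 189.92

189.92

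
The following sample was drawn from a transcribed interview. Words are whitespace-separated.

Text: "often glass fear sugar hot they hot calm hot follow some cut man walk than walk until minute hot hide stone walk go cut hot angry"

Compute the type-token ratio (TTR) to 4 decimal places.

0.7308

N = 26 tokens, V = 19 types.
TTR = V / N = 19 / 26 = 0.7308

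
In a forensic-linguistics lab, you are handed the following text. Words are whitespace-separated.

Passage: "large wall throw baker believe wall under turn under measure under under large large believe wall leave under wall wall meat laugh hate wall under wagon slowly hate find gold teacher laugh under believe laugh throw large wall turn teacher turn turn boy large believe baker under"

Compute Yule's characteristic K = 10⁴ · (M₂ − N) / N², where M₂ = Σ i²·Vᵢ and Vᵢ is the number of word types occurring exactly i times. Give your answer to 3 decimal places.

706.202

Frequencies: under:8, wall:7, large:5, believe:4, turn:4, laugh:3, throw:2, baker:2, hate:2, teacher:2, measure:1, leave:1, meat:1, wagon:1, slowly:1, find:1, gold:1, boy:1
N = 47. Frequency spectrum: V_1=8, V_2=4, V_3=1, V_4=2, V_5=1, V_7=1, V_8=1
M₂ = 1²·8 + 2²·4 + 3²·1 + 4²·2 + 5²·1 + 7²·1 + 8²·1 = 203
K = 10000 × (203 − 47) / 47² = 706.202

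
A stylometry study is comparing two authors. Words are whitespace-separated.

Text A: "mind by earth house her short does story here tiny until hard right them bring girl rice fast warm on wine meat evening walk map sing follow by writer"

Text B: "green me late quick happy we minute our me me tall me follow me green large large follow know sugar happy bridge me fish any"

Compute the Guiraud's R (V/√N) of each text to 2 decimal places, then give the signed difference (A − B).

2.00

A: V=28, N=29, R=5.20
B: V=16, N=25, R=3.20
Difference = 5.20 − 3.20 = 2.00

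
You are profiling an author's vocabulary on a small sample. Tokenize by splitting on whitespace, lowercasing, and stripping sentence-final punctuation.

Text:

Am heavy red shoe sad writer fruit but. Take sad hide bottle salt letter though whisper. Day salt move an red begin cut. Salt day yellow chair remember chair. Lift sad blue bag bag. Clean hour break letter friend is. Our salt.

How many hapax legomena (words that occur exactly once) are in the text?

Frequencies: salt:4, sad:3, red:2, letter:2, day:2, chair:2, bag:2, am:1, heavy:1, shoe:1, writer:1, fruit:1, but:1, take:1, hide:1, bottle:1, though:1, whisper:1, move:1, an:1, … (12 more, each freq 1)
Hapax (freq=1): am, an, begin, blue, bottle, break, but, clean, cut, friend, fruit, heavy, hide, hour, is, lift, move, our, remember, shoe, take, though, whisper, writer, yellow

25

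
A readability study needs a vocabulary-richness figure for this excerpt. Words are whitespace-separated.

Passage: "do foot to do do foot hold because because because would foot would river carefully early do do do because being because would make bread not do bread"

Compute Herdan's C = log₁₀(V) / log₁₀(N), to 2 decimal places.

N = 28, V = 13.
log₁₀(V) = 1.113943, log₁₀(N) = 1.447158
C = 1.113943 / 1.447158 = 0.77

0.77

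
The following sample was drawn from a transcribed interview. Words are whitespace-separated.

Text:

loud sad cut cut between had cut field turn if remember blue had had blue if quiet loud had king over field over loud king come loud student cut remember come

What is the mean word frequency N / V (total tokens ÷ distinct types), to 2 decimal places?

2.07

N = 31 tokens, V = 15 types.
Mean frequency = N / V = 31 / 15 = 2.07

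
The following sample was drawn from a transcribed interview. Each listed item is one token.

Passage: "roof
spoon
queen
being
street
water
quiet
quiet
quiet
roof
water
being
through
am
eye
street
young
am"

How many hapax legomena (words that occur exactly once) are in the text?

5

Frequencies: quiet:3, roof:2, being:2, street:2, water:2, am:2, spoon:1, queen:1, through:1, eye:1, young:1
Hapax (freq=1): eye, queen, spoon, through, young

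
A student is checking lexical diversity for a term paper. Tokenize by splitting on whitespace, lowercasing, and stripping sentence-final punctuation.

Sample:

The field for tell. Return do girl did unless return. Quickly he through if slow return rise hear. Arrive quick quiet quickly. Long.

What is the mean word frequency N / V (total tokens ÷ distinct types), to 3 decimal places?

1.150

N = 23 tokens, V = 20 types.
Mean frequency = N / V = 23 / 20 = 1.150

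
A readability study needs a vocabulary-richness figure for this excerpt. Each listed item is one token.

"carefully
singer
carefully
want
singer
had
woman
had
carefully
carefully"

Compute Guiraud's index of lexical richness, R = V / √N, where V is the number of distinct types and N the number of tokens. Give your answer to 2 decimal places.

N = 10, V = 5.
√N = 3.162278
R = 5 / 3.162278 = 1.58

1.58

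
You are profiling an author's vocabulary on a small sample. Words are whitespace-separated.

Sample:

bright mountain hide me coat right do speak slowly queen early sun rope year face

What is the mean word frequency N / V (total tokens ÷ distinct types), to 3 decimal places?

1.000

N = 15 tokens, V = 15 types.
Mean frequency = N / V = 15 / 15 = 1.000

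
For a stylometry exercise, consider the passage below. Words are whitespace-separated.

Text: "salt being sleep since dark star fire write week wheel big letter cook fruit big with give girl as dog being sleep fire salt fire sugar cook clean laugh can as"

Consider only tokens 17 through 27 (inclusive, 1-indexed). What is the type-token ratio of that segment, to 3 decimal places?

Segment tokens 17–27: give, girl, as, dog, being, sleep, fire, salt, fire, sugar, cook
Segment N = 11, segment V = 10.
TTR = 10 / 11 = 0.909

0.909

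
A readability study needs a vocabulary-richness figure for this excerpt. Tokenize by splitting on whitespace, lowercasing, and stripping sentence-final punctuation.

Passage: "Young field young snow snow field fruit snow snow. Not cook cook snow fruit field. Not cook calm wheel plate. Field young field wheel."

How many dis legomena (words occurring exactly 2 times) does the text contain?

3

Frequencies: field:5, snow:5, young:3, cook:3, fruit:2, not:2, wheel:2, calm:1, plate:1
Words with frequency 2: fruit, not, wheel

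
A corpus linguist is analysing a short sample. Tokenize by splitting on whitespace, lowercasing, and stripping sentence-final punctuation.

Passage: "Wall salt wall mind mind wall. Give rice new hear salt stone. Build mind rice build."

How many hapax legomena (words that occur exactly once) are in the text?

Frequencies: wall:3, mind:3, salt:2, rice:2, build:2, give:1, new:1, hear:1, stone:1
Hapax (freq=1): give, hear, new, stone

4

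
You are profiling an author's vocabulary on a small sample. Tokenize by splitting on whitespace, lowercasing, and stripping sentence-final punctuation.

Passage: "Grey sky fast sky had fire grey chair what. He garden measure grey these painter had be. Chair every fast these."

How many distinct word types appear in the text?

Distinct types: {be, chair, every, fast, fire, garden, grey, had, he, measure, painter, sky, these, what}
V = 14

14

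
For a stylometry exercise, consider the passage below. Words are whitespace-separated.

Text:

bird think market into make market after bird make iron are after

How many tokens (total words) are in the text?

Tokens: bird, think, market, into, make, market, after, bird, make, iron, are, after
N = 12

12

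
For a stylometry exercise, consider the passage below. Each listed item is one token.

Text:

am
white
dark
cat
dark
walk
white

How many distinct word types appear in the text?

Distinct types: {am, cat, dark, walk, white}
V = 5

5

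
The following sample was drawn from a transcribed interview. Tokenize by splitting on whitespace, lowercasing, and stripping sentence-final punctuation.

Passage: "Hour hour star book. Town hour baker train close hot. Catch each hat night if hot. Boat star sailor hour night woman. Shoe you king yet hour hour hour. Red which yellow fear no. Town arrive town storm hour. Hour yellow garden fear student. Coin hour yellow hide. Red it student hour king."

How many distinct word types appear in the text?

Distinct types: {arrive, baker, boat, book, catch, close, coin, each, fear, garden, hat, hide, hot, hour, if, it, king, night, no, red, sailor, shoe, star, storm, student, town, train, which, woman, yellow, yet, you}
V = 32

32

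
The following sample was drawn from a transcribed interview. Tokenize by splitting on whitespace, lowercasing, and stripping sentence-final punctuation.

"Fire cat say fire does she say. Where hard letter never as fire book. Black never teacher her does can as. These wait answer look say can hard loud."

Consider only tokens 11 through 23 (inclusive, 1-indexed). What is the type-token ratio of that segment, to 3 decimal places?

Segment tokens 11–23: never, as, fire, book, black, never, teacher, her, does, can, as, these, wait
Segment N = 13, segment V = 11.
TTR = 11 / 13 = 0.846

0.846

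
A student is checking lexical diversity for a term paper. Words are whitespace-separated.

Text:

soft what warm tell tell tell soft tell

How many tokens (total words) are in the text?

8

Tokens: soft, what, warm, tell, tell, tell, soft, tell
N = 8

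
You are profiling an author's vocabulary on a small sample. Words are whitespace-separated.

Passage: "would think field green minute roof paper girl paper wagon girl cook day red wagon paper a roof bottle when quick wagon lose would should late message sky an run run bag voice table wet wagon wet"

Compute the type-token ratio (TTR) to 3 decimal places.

N = 37 tokens, V = 27 types.
TTR = V / N = 27 / 37 = 0.730

0.730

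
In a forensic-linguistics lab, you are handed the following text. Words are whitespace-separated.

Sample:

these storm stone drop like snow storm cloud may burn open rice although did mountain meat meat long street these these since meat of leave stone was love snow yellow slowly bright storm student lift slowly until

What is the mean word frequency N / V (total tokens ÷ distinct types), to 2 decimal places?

1.32

N = 37 tokens, V = 28 types.
Mean frequency = N / V = 37 / 28 = 1.32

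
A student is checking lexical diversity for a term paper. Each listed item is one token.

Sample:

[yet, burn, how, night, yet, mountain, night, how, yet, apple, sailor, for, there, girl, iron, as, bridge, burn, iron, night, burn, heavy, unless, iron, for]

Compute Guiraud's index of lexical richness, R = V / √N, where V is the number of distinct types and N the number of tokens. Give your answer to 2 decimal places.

N = 25, V = 15.
√N = 5.000000
R = 15 / 5.000000 = 3.00

3.00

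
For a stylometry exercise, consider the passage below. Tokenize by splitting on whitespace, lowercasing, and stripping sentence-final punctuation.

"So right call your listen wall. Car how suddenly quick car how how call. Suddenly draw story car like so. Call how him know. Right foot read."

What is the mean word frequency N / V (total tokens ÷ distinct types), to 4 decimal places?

N = 27 tokens, V = 17 types.
Mean frequency = N / V = 27 / 17 = 1.5882

1.5882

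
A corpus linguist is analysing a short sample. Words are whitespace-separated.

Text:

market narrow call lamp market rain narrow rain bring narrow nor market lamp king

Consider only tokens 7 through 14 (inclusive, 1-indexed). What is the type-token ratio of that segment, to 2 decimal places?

0.88

Segment tokens 7–14: narrow, rain, bring, narrow, nor, market, lamp, king
Segment N = 8, segment V = 7.
TTR = 7 / 8 = 0.88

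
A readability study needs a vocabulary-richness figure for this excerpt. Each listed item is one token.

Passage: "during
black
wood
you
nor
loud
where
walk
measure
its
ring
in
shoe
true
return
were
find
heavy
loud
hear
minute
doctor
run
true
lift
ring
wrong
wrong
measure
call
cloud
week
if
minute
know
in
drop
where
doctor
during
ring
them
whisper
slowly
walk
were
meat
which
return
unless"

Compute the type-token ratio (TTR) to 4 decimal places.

N = 50 tokens, V = 36 types.
TTR = V / N = 36 / 50 = 0.7200

0.7200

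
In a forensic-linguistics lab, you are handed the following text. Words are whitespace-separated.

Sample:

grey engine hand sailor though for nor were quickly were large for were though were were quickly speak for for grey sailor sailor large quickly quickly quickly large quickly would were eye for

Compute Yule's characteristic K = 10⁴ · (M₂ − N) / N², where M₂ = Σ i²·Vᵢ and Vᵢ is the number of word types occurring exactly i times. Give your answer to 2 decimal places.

Frequencies: were:6, quickly:6, for:5, sailor:3, large:3, grey:2, though:2, engine:1, hand:1, nor:1, speak:1, would:1, eye:1
N = 33. Frequency spectrum: V_1=6, V_2=2, V_3=2, V_5=1, V_6=2
M₂ = 1²·6 + 2²·2 + 3²·2 + 5²·1 + 6²·2 = 129
K = 10000 × (129 − 33) / 33² = 881.54

881.54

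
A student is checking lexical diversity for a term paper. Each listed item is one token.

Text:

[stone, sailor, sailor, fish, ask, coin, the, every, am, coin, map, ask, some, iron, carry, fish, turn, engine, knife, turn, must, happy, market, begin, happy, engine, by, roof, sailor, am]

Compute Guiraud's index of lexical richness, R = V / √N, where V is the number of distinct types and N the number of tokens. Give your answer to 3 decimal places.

3.834

N = 30, V = 21.
√N = 5.477226
R = 21 / 5.477226 = 3.834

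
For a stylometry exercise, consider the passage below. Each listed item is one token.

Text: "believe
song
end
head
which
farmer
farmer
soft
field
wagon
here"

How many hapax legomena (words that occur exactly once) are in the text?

Frequencies: farmer:2, believe:1, song:1, end:1, head:1, which:1, soft:1, field:1, wagon:1, here:1
Hapax (freq=1): believe, end, field, head, here, soft, song, wagon, which

9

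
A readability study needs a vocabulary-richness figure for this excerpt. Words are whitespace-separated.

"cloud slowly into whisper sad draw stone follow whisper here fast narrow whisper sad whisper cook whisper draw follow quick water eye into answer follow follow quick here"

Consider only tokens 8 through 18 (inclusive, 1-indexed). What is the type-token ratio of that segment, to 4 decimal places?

Segment tokens 8–18: follow, whisper, here, fast, narrow, whisper, sad, whisper, cook, whisper, draw
Segment N = 11, segment V = 8.
TTR = 8 / 11 = 0.7273

0.7273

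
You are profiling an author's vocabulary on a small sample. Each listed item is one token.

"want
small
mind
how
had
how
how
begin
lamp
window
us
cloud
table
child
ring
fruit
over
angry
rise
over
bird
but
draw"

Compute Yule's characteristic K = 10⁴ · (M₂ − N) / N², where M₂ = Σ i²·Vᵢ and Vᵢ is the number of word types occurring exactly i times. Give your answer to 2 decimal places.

Frequencies: how:3, over:2, want:1, small:1, mind:1, had:1, begin:1, lamp:1, window:1, us:1, cloud:1, table:1, child:1, ring:1, fruit:1, angry:1, rise:1, bird:1, but:1, draw:1
N = 23. Frequency spectrum: V_1=18, V_2=1, V_3=1
M₂ = 1²·18 + 2²·1 + 3²·1 = 31
K = 10000 × (31 − 23) / 23² = 151.23

151.23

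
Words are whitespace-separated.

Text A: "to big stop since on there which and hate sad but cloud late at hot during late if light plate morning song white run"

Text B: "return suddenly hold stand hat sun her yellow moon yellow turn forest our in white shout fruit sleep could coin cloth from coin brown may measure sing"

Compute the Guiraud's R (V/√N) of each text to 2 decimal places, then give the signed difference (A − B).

-0.12

A: V=23, N=24, R=4.69
B: V=25, N=27, R=4.81
Difference = 4.69 − 4.81 = -0.12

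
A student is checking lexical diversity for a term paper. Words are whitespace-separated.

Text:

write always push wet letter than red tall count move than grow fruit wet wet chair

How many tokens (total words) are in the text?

16

Tokens: write, always, push, wet, letter, than, red, tall, count, move, than, grow, fruit, wet, wet, chair
N = 16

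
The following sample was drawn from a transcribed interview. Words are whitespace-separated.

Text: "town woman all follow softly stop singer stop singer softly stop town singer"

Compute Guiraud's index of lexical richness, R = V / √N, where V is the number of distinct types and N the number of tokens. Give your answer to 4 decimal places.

1.9415

N = 13, V = 7.
√N = 3.605551
R = 7 / 3.605551 = 1.9415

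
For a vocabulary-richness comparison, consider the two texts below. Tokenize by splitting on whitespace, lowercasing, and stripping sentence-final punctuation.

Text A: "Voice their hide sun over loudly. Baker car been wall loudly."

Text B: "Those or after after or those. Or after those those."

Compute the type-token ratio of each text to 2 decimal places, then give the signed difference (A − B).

TTR(A) = 10/11 = 0.91
TTR(B) = 3/10 = 0.30
Difference = 0.91 − 0.30 = 0.61

0.61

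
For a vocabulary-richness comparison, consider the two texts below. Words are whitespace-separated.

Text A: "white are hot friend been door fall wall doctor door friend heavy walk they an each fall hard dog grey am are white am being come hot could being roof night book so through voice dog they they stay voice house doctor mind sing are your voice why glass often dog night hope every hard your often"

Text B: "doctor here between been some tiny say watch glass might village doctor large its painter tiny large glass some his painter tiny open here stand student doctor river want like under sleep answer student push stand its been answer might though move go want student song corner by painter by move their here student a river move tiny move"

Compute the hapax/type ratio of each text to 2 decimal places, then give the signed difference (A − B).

0.09

A: hapax=21, V=37, ratio=0.57
B: hapax=16, V=33, ratio=0.48
Difference = 0.57 − 0.48 = 0.09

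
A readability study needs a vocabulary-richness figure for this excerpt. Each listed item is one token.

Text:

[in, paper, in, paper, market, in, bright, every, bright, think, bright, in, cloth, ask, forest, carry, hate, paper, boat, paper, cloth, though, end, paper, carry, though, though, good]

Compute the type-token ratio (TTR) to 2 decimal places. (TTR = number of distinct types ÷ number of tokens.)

0.54

N = 28 tokens, V = 15 types.
TTR = V / N = 15 / 28 = 0.54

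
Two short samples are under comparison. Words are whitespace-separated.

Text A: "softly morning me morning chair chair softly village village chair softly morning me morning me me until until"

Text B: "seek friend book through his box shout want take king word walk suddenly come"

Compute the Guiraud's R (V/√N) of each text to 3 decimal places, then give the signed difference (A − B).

A: V=6, N=18, R=1.414
B: V=14, N=14, R=3.742
Difference = 1.414 − 3.742 = -2.328

-2.328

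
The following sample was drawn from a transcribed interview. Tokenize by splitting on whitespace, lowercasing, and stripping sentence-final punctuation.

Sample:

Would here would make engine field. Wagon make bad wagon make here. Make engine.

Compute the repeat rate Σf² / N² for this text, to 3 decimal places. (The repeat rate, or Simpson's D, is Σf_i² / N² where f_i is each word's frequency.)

0.173

Frequencies: make:4, would:2, here:2, engine:2, wagon:2, field:1, bad:1
Σf² = 34; N² = 196
Repeat rate = 34 / 196 = 0.173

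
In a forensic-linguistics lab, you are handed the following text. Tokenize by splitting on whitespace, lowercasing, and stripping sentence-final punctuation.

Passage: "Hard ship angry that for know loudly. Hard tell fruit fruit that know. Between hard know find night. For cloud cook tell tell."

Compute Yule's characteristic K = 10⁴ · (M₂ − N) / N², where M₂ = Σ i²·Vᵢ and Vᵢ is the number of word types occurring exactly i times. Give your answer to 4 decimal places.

Frequencies: hard:3, know:3, tell:3, that:2, for:2, fruit:2, ship:1, angry:1, loudly:1, between:1, find:1, night:1, cloud:1, cook:1
N = 23. Frequency spectrum: V_1=8, V_2=3, V_3=3
M₂ = 1²·8 + 2²·3 + 3²·3 = 47
K = 10000 × (47 − 23) / 23² = 453.6862

453.6862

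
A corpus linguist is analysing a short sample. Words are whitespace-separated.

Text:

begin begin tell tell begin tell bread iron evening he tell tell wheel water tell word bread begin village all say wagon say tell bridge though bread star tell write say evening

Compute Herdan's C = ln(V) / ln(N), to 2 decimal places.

N = 32, V = 17.
ln(V) = 2.833213, ln(N) = 3.465736
C = 2.833213 / 3.465736 = 0.82

0.82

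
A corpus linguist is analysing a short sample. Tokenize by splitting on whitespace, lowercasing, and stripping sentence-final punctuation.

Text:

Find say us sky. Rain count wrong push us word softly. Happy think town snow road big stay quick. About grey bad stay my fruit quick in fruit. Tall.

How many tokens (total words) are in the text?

Tokens: find, say, us, sky, rain, count, wrong, push, us, word, softly, happy, think, town, snow, road, big, stay, quick, about, grey, bad, stay, my, fruit, quick, in, fruit, tall
N = 29

29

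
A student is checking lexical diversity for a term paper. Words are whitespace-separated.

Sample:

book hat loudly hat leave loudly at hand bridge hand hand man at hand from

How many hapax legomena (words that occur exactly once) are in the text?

Frequencies: hand:4, hat:2, loudly:2, at:2, book:1, leave:1, bridge:1, man:1, from:1
Hapax (freq=1): book, bridge, from, leave, man

5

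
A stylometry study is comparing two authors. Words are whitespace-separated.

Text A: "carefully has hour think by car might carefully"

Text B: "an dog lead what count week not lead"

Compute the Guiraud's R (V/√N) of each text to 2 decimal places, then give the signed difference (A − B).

A: V=7, N=8, R=2.47
B: V=7, N=8, R=2.47
Difference = 2.47 − 2.47 = 0.00

0.00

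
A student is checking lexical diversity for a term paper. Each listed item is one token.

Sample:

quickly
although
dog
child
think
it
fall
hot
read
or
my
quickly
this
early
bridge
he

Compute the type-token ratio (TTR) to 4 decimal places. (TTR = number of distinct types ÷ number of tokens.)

0.9375

N = 16 tokens, V = 15 types.
TTR = V / N = 15 / 16 = 0.9375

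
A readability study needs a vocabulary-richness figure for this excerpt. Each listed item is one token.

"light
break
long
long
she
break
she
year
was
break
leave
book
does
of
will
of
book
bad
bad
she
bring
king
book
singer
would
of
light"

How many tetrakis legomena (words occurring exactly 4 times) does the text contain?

Frequencies: break:3, she:3, book:3, of:3, light:2, long:2, bad:2, year:1, was:1, leave:1, does:1, will:1, bring:1, king:1, singer:1, would:1
Words with frequency 4: (none)

0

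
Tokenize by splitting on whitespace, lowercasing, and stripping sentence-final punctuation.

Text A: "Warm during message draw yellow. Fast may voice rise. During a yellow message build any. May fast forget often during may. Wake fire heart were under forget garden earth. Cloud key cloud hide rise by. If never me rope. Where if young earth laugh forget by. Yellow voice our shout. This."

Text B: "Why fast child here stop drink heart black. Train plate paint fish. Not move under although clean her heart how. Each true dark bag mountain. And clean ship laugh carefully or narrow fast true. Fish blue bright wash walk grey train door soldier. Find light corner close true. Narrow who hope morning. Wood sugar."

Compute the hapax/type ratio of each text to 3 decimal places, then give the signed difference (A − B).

-0.191

A: hapax=23, V=35, ratio=0.657
B: hapax=39, V=46, ratio=0.848
Difference = 0.657 − 0.848 = -0.191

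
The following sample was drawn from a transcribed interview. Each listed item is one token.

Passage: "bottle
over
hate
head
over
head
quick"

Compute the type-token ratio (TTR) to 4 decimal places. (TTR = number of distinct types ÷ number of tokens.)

0.7143

N = 7 tokens, V = 5 types.
TTR = V / N = 5 / 7 = 0.7143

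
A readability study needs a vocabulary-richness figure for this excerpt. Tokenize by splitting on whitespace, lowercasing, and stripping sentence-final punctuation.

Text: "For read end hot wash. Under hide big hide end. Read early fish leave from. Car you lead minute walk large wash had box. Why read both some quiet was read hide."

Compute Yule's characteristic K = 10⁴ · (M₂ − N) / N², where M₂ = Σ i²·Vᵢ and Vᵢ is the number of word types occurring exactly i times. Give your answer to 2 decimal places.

214.84

Frequencies: read:4, hide:3, end:2, wash:2, for:1, hot:1, under:1, big:1, early:1, fish:1, leave:1, from:1, car:1, you:1, lead:1, minute:1, walk:1, large:1, had:1, box:1, … (5 more, each freq 1)
N = 32. Frequency spectrum: V_1=21, V_2=2, V_3=1, V_4=1
M₂ = 1²·21 + 2²·2 + 3²·1 + 4²·1 = 54
K = 10000 × (54 − 32) / 32² = 214.84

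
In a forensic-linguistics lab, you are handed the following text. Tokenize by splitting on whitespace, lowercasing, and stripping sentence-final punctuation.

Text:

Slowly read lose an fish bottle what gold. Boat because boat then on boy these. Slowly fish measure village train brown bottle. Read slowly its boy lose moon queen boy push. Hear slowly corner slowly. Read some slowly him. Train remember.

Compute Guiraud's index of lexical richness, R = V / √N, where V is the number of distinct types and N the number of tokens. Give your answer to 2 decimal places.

4.22

N = 41, V = 27.
√N = 6.403124
R = 27 / 6.403124 = 4.22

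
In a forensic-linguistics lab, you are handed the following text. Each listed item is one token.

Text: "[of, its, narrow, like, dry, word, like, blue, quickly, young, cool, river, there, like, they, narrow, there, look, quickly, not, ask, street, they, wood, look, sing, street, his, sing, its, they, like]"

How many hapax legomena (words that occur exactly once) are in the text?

Frequencies: like:4, they:3, its:2, narrow:2, quickly:2, there:2, look:2, street:2, sing:2, of:1, dry:1, word:1, blue:1, young:1, cool:1, river:1, not:1, ask:1, wood:1, his:1
Hapax (freq=1): ask, blue, cool, dry, his, not, of, river, wood, word, young

11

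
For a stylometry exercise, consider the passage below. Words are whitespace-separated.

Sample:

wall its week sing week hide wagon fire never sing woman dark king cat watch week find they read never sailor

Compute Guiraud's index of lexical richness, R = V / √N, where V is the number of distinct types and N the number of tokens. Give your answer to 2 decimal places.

N = 21, V = 17.
√N = 4.582576
R = 17 / 4.582576 = 3.71

3.71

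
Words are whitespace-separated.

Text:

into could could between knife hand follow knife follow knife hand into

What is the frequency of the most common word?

3

Frequencies: knife:3, into:2, could:2, hand:2, follow:2, between:1
Most common: 'knife' with frequency 3.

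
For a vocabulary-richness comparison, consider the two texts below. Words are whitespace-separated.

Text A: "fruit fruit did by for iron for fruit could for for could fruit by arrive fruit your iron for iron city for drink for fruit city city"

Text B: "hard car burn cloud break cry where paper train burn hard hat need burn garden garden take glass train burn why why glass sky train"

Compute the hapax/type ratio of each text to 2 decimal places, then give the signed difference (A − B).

A: hapax=4, V=10, ratio=0.40
B: hapax=10, V=16, ratio=0.63
Difference = 0.40 − 0.63 = -0.23

-0.23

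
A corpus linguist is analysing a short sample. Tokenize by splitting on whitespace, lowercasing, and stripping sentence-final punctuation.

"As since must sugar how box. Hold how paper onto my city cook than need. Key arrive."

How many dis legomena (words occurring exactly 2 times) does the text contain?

1

Frequencies: how:2, as:1, since:1, must:1, sugar:1, box:1, hold:1, paper:1, onto:1, my:1, city:1, cook:1, than:1, need:1, key:1, arrive:1
Words with frequency 2: how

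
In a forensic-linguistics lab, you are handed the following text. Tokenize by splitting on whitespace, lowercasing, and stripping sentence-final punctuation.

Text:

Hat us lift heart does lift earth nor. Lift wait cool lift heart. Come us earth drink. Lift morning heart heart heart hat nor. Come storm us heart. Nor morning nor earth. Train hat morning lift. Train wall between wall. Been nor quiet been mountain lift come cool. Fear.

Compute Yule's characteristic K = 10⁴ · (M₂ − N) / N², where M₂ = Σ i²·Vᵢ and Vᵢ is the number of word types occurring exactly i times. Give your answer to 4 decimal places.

541.4411

Frequencies: lift:7, heart:6, nor:5, hat:3, us:3, earth:3, come:3, morning:3, cool:2, train:2, wall:2, been:2, does:1, wait:1, drink:1, storm:1, between:1, quiet:1, mountain:1, fear:1
N = 49. Frequency spectrum: V_1=8, V_2=4, V_3=5, V_5=1, V_6=1, V_7=1
M₂ = 1²·8 + 2²·4 + 3²·5 + 5²·1 + 6²·1 + 7²·1 = 179
K = 10000 × (179 − 49) / 49² = 541.4411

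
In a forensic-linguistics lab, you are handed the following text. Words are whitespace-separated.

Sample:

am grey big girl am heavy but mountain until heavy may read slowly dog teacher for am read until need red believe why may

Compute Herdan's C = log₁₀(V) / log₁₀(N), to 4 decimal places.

0.9095

N = 24, V = 18.
log₁₀(V) = 1.255273, log₁₀(N) = 1.380211
C = 1.255273 / 1.380211 = 0.9095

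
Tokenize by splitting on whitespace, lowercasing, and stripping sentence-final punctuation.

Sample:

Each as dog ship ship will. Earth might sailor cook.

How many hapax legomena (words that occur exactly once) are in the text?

Frequencies: ship:2, each:1, as:1, dog:1, will:1, earth:1, might:1, sailor:1, cook:1
Hapax (freq=1): as, cook, dog, each, earth, might, sailor, will

8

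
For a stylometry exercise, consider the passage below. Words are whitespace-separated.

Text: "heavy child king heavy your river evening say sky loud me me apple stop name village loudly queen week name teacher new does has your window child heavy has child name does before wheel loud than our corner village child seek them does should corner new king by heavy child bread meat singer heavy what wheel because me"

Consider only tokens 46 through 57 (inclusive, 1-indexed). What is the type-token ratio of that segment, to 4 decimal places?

0.9167

Segment tokens 46–57: new, king, by, heavy, child, bread, meat, singer, heavy, what, wheel, because
Segment N = 12, segment V = 11.
TTR = 11 / 12 = 0.9167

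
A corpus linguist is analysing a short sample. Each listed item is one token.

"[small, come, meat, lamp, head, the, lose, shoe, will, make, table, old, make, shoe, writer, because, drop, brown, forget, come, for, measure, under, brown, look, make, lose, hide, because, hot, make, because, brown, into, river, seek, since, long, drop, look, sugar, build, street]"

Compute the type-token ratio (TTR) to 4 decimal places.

0.7209

N = 43 tokens, V = 31 types.
TTR = V / N = 31 / 43 = 0.7209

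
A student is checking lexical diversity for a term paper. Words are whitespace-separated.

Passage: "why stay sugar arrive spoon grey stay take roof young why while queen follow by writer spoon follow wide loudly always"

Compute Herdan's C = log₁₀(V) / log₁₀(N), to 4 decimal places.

N = 21, V = 17.
log₁₀(V) = 1.230449, log₁₀(N) = 1.322219
C = 1.230449 / 1.322219 = 0.9306

0.9306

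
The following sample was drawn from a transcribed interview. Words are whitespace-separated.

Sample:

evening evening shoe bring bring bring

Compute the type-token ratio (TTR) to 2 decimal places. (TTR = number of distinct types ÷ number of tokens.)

0.50

N = 6 tokens, V = 3 types.
TTR = V / N = 3 / 6 = 0.50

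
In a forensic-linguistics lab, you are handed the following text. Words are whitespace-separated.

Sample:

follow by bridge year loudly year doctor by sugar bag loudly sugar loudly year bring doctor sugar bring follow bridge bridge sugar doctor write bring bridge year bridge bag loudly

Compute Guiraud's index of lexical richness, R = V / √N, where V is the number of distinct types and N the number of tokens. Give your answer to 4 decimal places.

N = 30, V = 10.
√N = 5.477226
R = 10 / 5.477226 = 1.8257

1.8257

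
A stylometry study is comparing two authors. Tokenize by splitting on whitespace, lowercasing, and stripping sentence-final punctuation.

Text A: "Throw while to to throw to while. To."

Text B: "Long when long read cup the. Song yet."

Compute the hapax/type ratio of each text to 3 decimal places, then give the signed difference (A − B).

-0.857

A: hapax=0, V=3, ratio=0.000
B: hapax=6, V=7, ratio=0.857
Difference = 0.000 − 0.857 = -0.857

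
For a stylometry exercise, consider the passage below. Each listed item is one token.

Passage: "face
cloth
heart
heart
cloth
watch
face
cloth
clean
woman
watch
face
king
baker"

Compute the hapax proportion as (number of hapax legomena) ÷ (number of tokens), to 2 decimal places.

0.29

Frequencies: face:3, cloth:3, heart:2, watch:2, clean:1, woman:1, king:1, baker:1
Hapax count = 4; token count = 14.
Ratio = 4 / 14 = 0.29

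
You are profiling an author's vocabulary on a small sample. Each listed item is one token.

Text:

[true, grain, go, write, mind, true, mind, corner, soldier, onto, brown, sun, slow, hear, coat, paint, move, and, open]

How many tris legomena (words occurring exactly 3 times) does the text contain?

Frequencies: true:2, mind:2, grain:1, go:1, write:1, corner:1, soldier:1, onto:1, brown:1, sun:1, slow:1, hear:1, coat:1, paint:1, move:1, and:1, open:1
Words with frequency 3: (none)

0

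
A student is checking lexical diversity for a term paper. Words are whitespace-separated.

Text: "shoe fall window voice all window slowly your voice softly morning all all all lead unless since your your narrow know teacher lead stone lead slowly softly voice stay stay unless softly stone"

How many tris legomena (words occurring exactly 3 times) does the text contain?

4

Frequencies: all:4, voice:3, your:3, softly:3, lead:3, window:2, slowly:2, unless:2, stone:2, stay:2, shoe:1, fall:1, morning:1, since:1, narrow:1, know:1, teacher:1
Words with frequency 3: lead, softly, voice, your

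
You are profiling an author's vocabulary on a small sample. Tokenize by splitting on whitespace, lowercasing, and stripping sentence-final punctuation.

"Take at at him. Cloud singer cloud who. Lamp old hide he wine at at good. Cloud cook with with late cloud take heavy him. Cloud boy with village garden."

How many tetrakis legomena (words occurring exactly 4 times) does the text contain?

Frequencies: cloud:5, at:4, with:3, take:2, him:2, singer:1, who:1, lamp:1, old:1, hide:1, he:1, wine:1, good:1, cook:1, late:1, heavy:1, boy:1, village:1, garden:1
Words with frequency 4: at

1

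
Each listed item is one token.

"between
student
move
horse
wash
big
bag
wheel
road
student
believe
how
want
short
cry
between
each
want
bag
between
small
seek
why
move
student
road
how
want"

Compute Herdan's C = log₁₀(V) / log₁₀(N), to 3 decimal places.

N = 28, V = 18.
log₁₀(V) = 1.255273, log₁₀(N) = 1.447158
C = 1.255273 / 1.447158 = 0.867

0.867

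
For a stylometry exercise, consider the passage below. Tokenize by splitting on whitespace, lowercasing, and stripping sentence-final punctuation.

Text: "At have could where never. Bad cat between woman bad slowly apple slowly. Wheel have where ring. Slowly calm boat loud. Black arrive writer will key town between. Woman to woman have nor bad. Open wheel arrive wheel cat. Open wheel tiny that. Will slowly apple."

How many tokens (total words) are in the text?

Tokens: at, have, could, where, never, bad, cat, between, woman, bad, slowly, apple, slowly, wheel, have, where, ring, slowly, calm, boat, loud, black, arrive, writer, will, key, town, between, woman, to, woman, have, nor, bad, open, wheel, arrive, wheel, cat, open, wheel, tiny, that, will, slowly, apple
N = 46

46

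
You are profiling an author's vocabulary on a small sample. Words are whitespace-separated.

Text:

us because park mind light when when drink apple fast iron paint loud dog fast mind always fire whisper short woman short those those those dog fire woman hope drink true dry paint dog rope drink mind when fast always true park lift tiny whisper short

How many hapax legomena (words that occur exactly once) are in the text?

Frequencies: mind:3, when:3, drink:3, fast:3, dog:3, short:3, those:3, park:2, paint:2, always:2, fire:2, whisper:2, woman:2, true:2, us:1, because:1, light:1, apple:1, iron:1, loud:1, … (5 more, each freq 1)
Hapax (freq=1): apple, because, dry, hope, iron, lift, light, loud, rope, tiny, us

11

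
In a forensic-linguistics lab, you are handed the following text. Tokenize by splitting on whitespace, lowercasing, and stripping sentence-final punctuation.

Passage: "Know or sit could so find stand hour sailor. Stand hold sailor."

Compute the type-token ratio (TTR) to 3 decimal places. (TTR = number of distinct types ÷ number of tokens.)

0.833

N = 12 tokens, V = 10 types.
TTR = V / N = 10 / 12 = 0.833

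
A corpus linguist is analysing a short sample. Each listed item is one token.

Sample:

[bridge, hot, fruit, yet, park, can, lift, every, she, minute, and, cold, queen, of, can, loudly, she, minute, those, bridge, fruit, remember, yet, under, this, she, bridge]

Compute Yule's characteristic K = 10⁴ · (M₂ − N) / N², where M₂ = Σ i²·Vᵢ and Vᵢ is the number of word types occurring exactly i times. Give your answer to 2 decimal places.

274.35

Frequencies: bridge:3, she:3, fruit:2, yet:2, can:2, minute:2, hot:1, park:1, lift:1, every:1, and:1, cold:1, queen:1, of:1, loudly:1, those:1, remember:1, under:1, this:1
N = 27. Frequency spectrum: V_1=13, V_2=4, V_3=2
M₂ = 1²·13 + 2²·4 + 3²·2 = 47
K = 10000 × (47 − 27) / 27² = 274.35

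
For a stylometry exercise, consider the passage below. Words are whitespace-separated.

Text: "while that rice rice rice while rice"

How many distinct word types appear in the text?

Distinct types: {rice, that, while}
V = 3

3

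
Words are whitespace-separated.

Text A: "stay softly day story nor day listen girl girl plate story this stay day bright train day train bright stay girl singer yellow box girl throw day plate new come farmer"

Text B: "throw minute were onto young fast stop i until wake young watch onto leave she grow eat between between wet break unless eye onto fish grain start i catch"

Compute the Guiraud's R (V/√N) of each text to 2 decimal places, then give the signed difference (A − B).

A: V=18, N=31, R=3.23
B: V=24, N=29, R=4.46
Difference = 3.23 − 4.46 = -1.23

-1.23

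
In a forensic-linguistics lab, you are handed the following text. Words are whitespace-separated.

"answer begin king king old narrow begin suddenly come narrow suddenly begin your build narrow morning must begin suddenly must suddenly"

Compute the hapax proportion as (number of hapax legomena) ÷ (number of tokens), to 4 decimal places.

Frequencies: begin:4, suddenly:4, narrow:3, king:2, must:2, answer:1, old:1, come:1, your:1, build:1, morning:1
Hapax count = 6; token count = 21.
Ratio = 6 / 21 = 0.2857

0.2857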